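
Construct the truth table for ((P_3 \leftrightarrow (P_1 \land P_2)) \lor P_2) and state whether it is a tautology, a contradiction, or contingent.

P_1 | P_2 | P_3 || φ
 0  |  0  |  0  || 1
 0  |  0  |  1  || 0
 0  |  1  |  0  || 1
 0  |  1  |  1  || 1
 1  |  0  |  0  || 1
 1  |  0  |  1  || 0
 1  |  1  |  0  || 1
 1  |  1  |  1  || 1
6 of 8 rows are 1, so the formula is contingent.

contingent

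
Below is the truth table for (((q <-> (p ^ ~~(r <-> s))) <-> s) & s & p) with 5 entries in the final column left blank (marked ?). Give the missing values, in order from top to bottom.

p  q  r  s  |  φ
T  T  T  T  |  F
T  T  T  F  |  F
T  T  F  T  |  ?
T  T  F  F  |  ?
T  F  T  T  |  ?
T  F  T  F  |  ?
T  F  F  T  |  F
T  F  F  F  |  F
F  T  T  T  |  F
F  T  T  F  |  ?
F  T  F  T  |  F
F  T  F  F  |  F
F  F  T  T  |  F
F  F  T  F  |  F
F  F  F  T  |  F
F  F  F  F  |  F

Row p=T, q=T, r=F, s=T: ((q <-> (p ^ ~~(r <-> s))) <-> s) = T, so the formula = T.
Row p=T, q=T, r=F, s=F: ((q <-> (p ^ ~~(r <-> s))) <-> s) = T, so the formula = F.
Row p=T, q=F, r=T, s=T: ((q <-> (p ^ ~~(r <-> s))) <-> s) = T, so the formula = T.
Row p=T, q=F, r=T, s=F: ((q <-> (p ^ ~~(r <-> s))) <-> s) = T, so the formula = F.
Row p=F, q=T, r=T, s=F: ((q <-> (p ^ ~~(r <-> s))) <-> s) = T, so the formula = F.

T, F, T, F, F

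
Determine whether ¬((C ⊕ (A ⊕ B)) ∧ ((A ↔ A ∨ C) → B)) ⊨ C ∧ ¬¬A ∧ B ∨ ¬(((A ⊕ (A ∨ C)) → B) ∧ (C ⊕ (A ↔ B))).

A  B  C  |  φ  ψ
F  F  F  |  T  F
F  F  T  |  F  T
F  T  F  |  F  T
F  T  T  |  T  F
T  F  F  |  T  T
T  F  T  |  T  F
T  T  F  |  T  F
T  T  T  |  F  T
At A=F, B=F, C=F we have φ true but ψ false, so φ does not entail ψ.

no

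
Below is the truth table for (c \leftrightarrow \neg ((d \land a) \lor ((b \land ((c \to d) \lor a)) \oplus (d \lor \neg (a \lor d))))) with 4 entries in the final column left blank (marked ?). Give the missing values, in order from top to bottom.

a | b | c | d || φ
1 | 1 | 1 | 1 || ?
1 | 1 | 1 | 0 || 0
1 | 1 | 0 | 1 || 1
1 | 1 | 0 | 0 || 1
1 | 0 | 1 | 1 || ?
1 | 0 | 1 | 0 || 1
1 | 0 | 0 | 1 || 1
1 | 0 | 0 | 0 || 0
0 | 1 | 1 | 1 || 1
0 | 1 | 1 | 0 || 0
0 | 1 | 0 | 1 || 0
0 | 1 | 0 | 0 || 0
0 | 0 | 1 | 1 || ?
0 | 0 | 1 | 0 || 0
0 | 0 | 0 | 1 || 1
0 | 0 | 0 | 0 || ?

0, 0, 0, 1

Row a=1, b=1, c=1, d=1: \neg ((d \land a) \lor ((b \land ((c \to d) \lor a)) \oplus (d \lor \neg (a \lor d)))) = 0, so the formula = 0.
Row a=1, b=0, c=1, d=1: \neg ((d \land a) \lor ((b \land ((c \to d) \lor a)) \oplus (d \lor \neg (a \lor d)))) = 0, so the formula = 0.
Row a=0, b=0, c=1, d=1: \neg ((d \land a) \lor ((b \land ((c \to d) \lor a)) \oplus (d \lor \neg (a \lor d)))) = 0, so the formula = 0.
Row a=0, b=0, c=0, d=0: \neg ((d \land a) \lor ((b \land ((c \to d) \lor a)) \oplus (d \lor \neg (a \lor d)))) = 0, so the formula = 1.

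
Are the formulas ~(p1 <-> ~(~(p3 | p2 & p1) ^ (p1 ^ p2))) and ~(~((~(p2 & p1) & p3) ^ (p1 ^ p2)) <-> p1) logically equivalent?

not equivalent

  p1     p2     p3   |    φ      ψ  
 True   True   True  |  False  False
 True   True  False  |  False  False
 True  False   True  |   True  False
 True  False  False  |  False   True
False   True   True  |  False   True
False   True  False  |   True  False
False  False   True  |   True  False
False  False  False  |  False   True
The columns differ at p1=True, p2=False, p3=True (φ=True, ψ=False), so they are not equivalent.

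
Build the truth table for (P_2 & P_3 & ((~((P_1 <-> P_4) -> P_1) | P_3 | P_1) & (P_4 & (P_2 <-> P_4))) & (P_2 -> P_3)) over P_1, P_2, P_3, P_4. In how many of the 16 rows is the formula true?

P_1 | P_2 | P_3 | P_4 || φ
 T  |  T  |  T  |  T  || T
 T  |  T  |  T  |  F  || F
 T  |  T  |  F  |  T  || F
 T  |  T  |  F  |  F  || F
 T  |  F  |  T  |  T  || F
 T  |  F  |  T  |  F  || F
 T  |  F  |  F  |  T  || F
 T  |  F  |  F  |  F  || F
 F  |  T  |  T  |  T  || T
 F  |  T  |  T  |  F  || F
 F  |  T  |  F  |  T  || F
 F  |  T  |  F  |  F  || F
 F  |  F  |  T  |  T  || F
 F  |  F  |  T  |  F  || F
 F  |  F  |  F  |  T  || F
 F  |  F  |  F  |  F  || F
The formula is true on 2 of the 16 rows.

2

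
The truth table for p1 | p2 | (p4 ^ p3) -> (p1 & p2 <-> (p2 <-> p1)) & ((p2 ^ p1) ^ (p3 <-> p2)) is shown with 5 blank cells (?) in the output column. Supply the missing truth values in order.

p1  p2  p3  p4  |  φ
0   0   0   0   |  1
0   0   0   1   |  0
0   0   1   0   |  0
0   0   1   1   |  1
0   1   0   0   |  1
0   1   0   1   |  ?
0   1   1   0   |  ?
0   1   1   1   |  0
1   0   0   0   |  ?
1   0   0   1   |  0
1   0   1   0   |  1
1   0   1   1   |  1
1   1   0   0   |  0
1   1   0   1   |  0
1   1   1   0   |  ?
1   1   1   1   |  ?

Row p1=0, p2=1, p3=0, p4=1: (p1 | p2 | (p4 ^ p3)) = 1, ((p1 & p2 <-> (p2 <-> p1)) & ((p2 ^ p1) ^ (p3 <-> p2))) = 1, so the formula = 1.
Row p1=0, p2=1, p3=1, p4=0: (p1 | p2 | (p4 ^ p3)) = 1, ((p1 & p2 <-> (p2 <-> p1)) & ((p2 ^ p1) ^ (p3 <-> p2))) = 0, so the formula = 0.
Row p1=1, p2=0, p3=0, p4=0: (p1 | p2 | (p4 ^ p3)) = 1, ((p1 & p2 <-> (p2 <-> p1)) & ((p2 ^ p1) ^ (p3 <-> p2))) = 0, so the formula = 0.
Row p1=1, p2=1, p3=1, p4=0: (p1 | p2 | (p4 ^ p3)) = 1, ((p1 & p2 <-> (p2 <-> p1)) & ((p2 ^ p1) ^ (p3 <-> p2))) = 1, so the formula = 1.
Row p1=1, p2=1, p3=1, p4=1: (p1 | p2 | (p4 ^ p3)) = 1, ((p1 & p2 <-> (p2 <-> p1)) & ((p2 ^ p1) ^ (p3 <-> p2))) = 1, so the formula = 1.

1, 0, 0, 1, 1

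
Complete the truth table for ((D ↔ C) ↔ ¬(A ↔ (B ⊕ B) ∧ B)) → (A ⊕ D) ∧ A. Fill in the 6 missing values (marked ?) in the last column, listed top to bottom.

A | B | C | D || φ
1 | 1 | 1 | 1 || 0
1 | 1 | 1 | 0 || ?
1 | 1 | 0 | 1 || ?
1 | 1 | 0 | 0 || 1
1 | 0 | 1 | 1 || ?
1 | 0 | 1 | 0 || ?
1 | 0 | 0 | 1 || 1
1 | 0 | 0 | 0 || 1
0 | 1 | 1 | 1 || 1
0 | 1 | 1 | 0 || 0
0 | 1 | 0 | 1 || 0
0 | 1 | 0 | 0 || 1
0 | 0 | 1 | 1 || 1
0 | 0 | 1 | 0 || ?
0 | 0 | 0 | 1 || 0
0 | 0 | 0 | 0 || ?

1, 1, 0, 1, 0, 1

Row A=1, B=1, C=1, D=0: ((D ↔ C) ↔ ¬(A ↔ (B ⊕ B) ∧ B)) = 0, ((A ⊕ D) ∧ A) = 1, so the formula = 1.
Row A=1, B=1, C=0, D=1: ((D ↔ C) ↔ ¬(A ↔ (B ⊕ B) ∧ B)) = 0, ((A ⊕ D) ∧ A) = 0, so the formula = 1.
Row A=1, B=0, C=1, D=1: ((D ↔ C) ↔ ¬(A ↔ (B ⊕ B) ∧ B)) = 1, ((A ⊕ D) ∧ A) = 0, so the formula = 0.
Row A=1, B=0, C=1, D=0: ((D ↔ C) ↔ ¬(A ↔ (B ⊕ B) ∧ B)) = 0, ((A ⊕ D) ∧ A) = 1, so the formula = 1.
Row A=0, B=0, C=1, D=0: ((D ↔ C) ↔ ¬(A ↔ (B ⊕ B) ∧ B)) = 1, ((A ⊕ D) ∧ A) = 0, so the formula = 0.
Row A=0, B=0, C=0, D=0: ((D ↔ C) ↔ ¬(A ↔ (B ⊕ B) ∧ B)) = 0, ((A ⊕ D) ∧ A) = 0, so the formula = 1.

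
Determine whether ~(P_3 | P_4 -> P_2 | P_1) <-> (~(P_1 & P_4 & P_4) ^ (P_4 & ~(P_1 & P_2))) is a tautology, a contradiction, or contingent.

P_1  P_2  P_3  P_4     (P_3 | P_4)  (P_2 | P_1)  ((P_3 | P_4) -> (P_2 | P_1))  (P_1 & P_4)  ((P_1 & P_4) & P_4)  ~((P_1 & P_4) & P_4)  (P_1 & P_2)  ~(P_1 & P_2)  (P_4 & ~(P_1 & P_2))  φ
 1    1    1    1           1            1                    1                     1                1                    0                 1            0                 0            1
 1    1    1    0           1            1                    1                     0                0                    1                 1            0                 0            0
 1    1    0    1           1            1                    1                     1                1                    0                 1            0                 0            1
 1    1    0    0           0            1                    1                     0                0                    1                 1            0                 0            0
 1    0    1    1           1            1                    1                     1                1                    0                 0            1                 1            0
 1    0    1    0           1            1                    1                     0                0                    1                 0            1                 0            0
 1    0    0    1           1            1                    1                     1                1                    0                 0            1                 1            0
 1    0    0    0           0            1                    1                     0                0                    1                 0            1                 0            0
 0    1    1    1           1            1                    1                     0                0                    1                 0            1                 1            1
 0    1    1    0           1            1                    1                     0                0                    1                 0            1                 0            0
 0    1    0    1           1            1                    1                     0                0                    1                 0            1                 1            1
 0    1    0    0           0            1                    1                     0                0                    1                 0            1                 0            0
 0    0    1    1           1            0                    0                     0                0                    1                 0            1                 1            0
 0    0    1    0           1            0                    0                     0                0                    1                 0            1                 0            1
 0    0    0    1           1            0                    0                     0                0                    1                 0            1                 1            0
 0    0    0    0           0            0                    1                     0                0                    1                 0            1                 0            0
5 of 16 rows are 1, so the formula is contingent.

contingent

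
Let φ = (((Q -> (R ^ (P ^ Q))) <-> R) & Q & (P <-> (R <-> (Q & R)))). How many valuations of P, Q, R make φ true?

  P      Q      R    |  (P ^ Q)  (R ^ (P ^ Q))  (Q -> (R ^ (P ^ Q)))  ((Q -> (R ^ (P ^ Q))) <-> R)  (Q & R)  (R <-> (Q & R))  (P <-> (R <-> (Q & R)))    φ  
 True   True   True  |   False        True              True                      True                True         True                 True            True
 True   True  False  |   False       False             False                      True               False         True                 True            True
 True  False   True  |    True       False              True                      True               False        False                False           False
 True  False  False  |    True        True              True                     False               False         True                 True           False
False   True   True  |    True       False             False                     False                True         True                False           False
False   True  False  |    True        True              True                     False               False         True                False           False
False  False   True  |   False        True              True                      True               False        False                 True           False
False  False  False  |   False       False              True                     False               False         True                False           False
The formula is true on 2 of the 8 rows.

2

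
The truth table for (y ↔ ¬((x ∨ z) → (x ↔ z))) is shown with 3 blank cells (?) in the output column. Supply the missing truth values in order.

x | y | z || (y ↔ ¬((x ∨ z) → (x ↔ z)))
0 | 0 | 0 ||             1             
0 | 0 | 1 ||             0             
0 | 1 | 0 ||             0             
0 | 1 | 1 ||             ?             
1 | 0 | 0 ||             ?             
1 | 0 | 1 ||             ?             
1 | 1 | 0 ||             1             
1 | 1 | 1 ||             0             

Row x=0, y=1, z=1: ¬((x ∨ z) → (x ↔ z)) = 1, so (y ↔ ¬((x ∨ z) → (x ↔ z))) = 1.
Row x=1, y=0, z=0: ¬((x ∨ z) → (x ↔ z)) = 1, so (y ↔ ¬((x ∨ z) → (x ↔ z))) = 0.
Row x=1, y=0, z=1: ¬((x ∨ z) → (x ↔ z)) = 0, so (y ↔ ¬((x ∨ z) → (x ↔ z))) = 1.

1, 0, 1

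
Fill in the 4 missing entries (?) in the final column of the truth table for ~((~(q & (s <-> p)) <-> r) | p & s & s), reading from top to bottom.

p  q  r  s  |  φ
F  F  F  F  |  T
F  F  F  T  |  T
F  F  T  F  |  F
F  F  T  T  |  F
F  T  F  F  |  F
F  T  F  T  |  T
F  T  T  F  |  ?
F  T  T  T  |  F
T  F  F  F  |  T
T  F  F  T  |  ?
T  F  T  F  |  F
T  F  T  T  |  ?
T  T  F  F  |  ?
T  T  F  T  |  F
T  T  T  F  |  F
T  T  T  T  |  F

T, F, F, T

Row p=F, q=T, r=T, s=F: (~(q & (s <-> p)) <-> r) = F, (p & s & s) = F, ((~(q & (s <-> p)) <-> r) | p & s & s) = F, so the formula = T.
Row p=T, q=F, r=F, s=T: (~(q & (s <-> p)) <-> r) = F, (p & s & s) = T, ((~(q & (s <-> p)) <-> r) | p & s & s) = T, so the formula = F.
Row p=T, q=F, r=T, s=T: (~(q & (s <-> p)) <-> r) = T, (p & s & s) = T, ((~(q & (s <-> p)) <-> r) | p & s & s) = T, so the formula = F.
Row p=T, q=T, r=F, s=F: (~(q & (s <-> p)) <-> r) = F, (p & s & s) = F, ((~(q & (s <-> p)) <-> r) | p & s & s) = F, so the formula = T.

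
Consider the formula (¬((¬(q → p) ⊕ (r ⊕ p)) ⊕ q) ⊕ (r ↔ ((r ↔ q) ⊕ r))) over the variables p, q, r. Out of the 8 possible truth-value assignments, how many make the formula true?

2

p | q | r || (q → p) | ¬(q → p) | (r ⊕ p) | (¬(q → p) ⊕ (r ⊕ p)) | ((¬(q → p) ⊕ (r ⊕ p)) ⊕ q) | ¬((¬(q → p) ⊕ (r ⊕ p)) ⊕ q) | (r ↔ q) | ((r ↔ q) ⊕ r) | (r ↔ ((r ↔ q) ⊕ r)) | φ
0 | 0 | 0 ||    1    |    0     |    0    |          0           |             0              |              1              |    1    |       1       |          0          | 1
0 | 0 | 1 ||    1    |    0     |    1    |          1           |             1              |              0              |    0    |       1       |          1          | 1
0 | 1 | 0 ||    0    |    1     |    0    |          1           |             0              |              1              |    0    |       0       |          1          | 0
0 | 1 | 1 ||    0    |    1     |    1    |          0           |             1              |              0              |    1    |       0       |          0          | 0
1 | 0 | 0 ||    1    |    0     |    1    |          1           |             1              |              0              |    1    |       1       |          0          | 0
1 | 0 | 1 ||    1    |    0     |    0    |          0           |             0              |              1              |    0    |       1       |          1          | 0
1 | 1 | 0 ||    1    |    0     |    1    |          1           |             0              |              1              |    0    |       0       |          1          | 0
1 | 1 | 1 ||    1    |    0     |    0    |          0           |             1              |              0              |    1    |       0       |          0          | 0
The formula is true on 2 of the 8 rows.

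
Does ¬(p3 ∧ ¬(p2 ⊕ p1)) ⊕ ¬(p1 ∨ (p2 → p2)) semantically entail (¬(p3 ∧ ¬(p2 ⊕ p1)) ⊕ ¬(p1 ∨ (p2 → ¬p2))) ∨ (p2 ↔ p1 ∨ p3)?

no

p1 | p2 | p3 | φ | ψ
-- | -- | -- | - | -
F  | F  | F  | T | T
F  | F  | T  | F | F
F  | T  | F  | T | F
F  | T  | T  | T | T
T  | F  | F  | T | T
T  | F  | T  | T | T
T  | T  | F  | T | T
T  | T  | T  | F | T
At p1=F, p2=T, p3=F we have φ true but ψ false, so φ does not entail ψ.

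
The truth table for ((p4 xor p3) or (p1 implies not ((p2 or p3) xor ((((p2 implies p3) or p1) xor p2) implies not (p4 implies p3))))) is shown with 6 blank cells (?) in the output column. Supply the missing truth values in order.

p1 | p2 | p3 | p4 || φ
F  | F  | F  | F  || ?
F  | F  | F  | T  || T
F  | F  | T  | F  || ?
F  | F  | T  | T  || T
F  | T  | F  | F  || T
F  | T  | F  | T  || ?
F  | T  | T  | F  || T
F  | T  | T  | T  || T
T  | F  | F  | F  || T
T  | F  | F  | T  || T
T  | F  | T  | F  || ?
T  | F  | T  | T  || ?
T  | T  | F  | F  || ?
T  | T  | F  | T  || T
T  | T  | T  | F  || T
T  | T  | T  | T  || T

Row p1=F, p2=F, p3=F, p4=F: (p4 xor p3) = F, (p1 implies not ((p2 or p3) xor ((((p2 implies p3) or p1) xor p2) implies not (p4 implies p3)))) = T, so the formula = T.
Row p1=F, p2=F, p3=T, p4=F: (p4 xor p3) = T, (p1 implies not ((p2 or p3) xor ((((p2 implies p3) or p1) xor p2) implies not (p4 implies p3)))) = T, so the formula = T.
Row p1=F, p2=T, p3=F, p4=T: (p4 xor p3) = T, (p1 implies not ((p2 or p3) xor ((((p2 implies p3) or p1) xor p2) implies not (p4 implies p3)))) = T, so the formula = T.
Row p1=T, p2=F, p3=T, p4=F: (p4 xor p3) = T, (p1 implies not ((p2 or p3) xor ((((p2 implies p3) or p1) xor p2) implies not (p4 implies p3)))) = F, so the formula = T.
Row p1=T, p2=F, p3=T, p4=T: (p4 xor p3) = F, (p1 implies not ((p2 or p3) xor ((((p2 implies p3) or p1) xor p2) implies not (p4 implies p3)))) = F, so the formula = F.
Row p1=T, p2=T, p3=F, p4=F: (p4 xor p3) = F, (p1 implies not ((p2 or p3) xor ((((p2 implies p3) or p1) xor p2) implies not (p4 implies p3)))) = T, so the formula = T.

T, T, T, T, F, T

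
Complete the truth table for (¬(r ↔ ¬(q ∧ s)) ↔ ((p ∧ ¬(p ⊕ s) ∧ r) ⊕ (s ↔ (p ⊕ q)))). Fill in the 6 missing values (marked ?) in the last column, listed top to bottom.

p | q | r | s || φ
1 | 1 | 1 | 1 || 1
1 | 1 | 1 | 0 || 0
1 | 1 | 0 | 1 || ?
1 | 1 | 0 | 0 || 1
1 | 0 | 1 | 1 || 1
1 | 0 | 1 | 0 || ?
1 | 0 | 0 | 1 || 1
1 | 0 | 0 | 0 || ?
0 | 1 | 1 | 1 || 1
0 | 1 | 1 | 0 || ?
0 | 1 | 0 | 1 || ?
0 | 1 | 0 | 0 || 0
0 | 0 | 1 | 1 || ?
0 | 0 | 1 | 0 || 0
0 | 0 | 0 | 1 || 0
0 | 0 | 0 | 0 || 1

Row p=1, q=1, r=0, s=1: ¬(r ↔ ¬(q ∧ s)) = 0, ((p ∧ ¬(p ⊕ s) ∧ r) ⊕ (s ↔ (p ⊕ q))) = 0, so the formula = 1.
Row p=1, q=0, r=1, s=0: ¬(r ↔ ¬(q ∧ s)) = 0, ((p ∧ ¬(p ⊕ s) ∧ r) ⊕ (s ↔ (p ⊕ q))) = 0, so the formula = 1.
Row p=1, q=0, r=0, s=0: ¬(r ↔ ¬(q ∧ s)) = 1, ((p ∧ ¬(p ⊕ s) ∧ r) ⊕ (s ↔ (p ⊕ q))) = 0, so the formula = 0.
Row p=0, q=1, r=1, s=0: ¬(r ↔ ¬(q ∧ s)) = 0, ((p ∧ ¬(p ⊕ s) ∧ r) ⊕ (s ↔ (p ⊕ q))) = 0, so the formula = 1.
Row p=0, q=1, r=0, s=1: ¬(r ↔ ¬(q ∧ s)) = 0, ((p ∧ ¬(p ⊕ s) ∧ r) ⊕ (s ↔ (p ⊕ q))) = 1, so the formula = 0.
Row p=0, q=0, r=1, s=1: ¬(r ↔ ¬(q ∧ s)) = 0, ((p ∧ ¬(p ⊕ s) ∧ r) ⊕ (s ↔ (p ⊕ q))) = 0, so the formula = 1.

1, 1, 0, 1, 0, 1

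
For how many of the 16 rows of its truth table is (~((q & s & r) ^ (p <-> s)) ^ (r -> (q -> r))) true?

  p      q      r      s    |  (q & s & r)  (p <-> s)  ((q & s & r) ^ (p <-> s))  ~((q & s & r) ^ (p <-> s))  (q -> r)  (r -> (q -> r))    φ  
False  False  False  False  |     False        True               True                      False               True          True        True
False  False  False   True  |     False       False              False                       True               True          True       False
False  False   True  False  |     False        True               True                      False               True          True        True
False  False   True   True  |     False       False              False                       True               True          True       False
False   True  False  False  |     False        True               True                      False              False          True        True
False   True  False   True  |     False       False              False                       True              False          True       False
False   True   True  False  |     False        True               True                      False               True          True        True
False   True   True   True  |      True       False               True                      False               True          True        True
 True  False  False  False  |     False       False              False                       True               True          True       False
 True  False  False   True  |     False        True               True                      False               True          True        True
 True  False   True  False  |     False       False              False                       True               True          True       False
 True  False   True   True  |     False        True               True                      False               True          True        True
 True   True  False  False  |     False       False              False                       True              False          True       False
 True   True  False   True  |     False        True               True                      False              False          True        True
 True   True   True  False  |     False       False              False                       True               True          True       False
 True   True   True   True  |      True        True              False                       True               True          True       False
The formula is true on 8 of the 16 rows.

8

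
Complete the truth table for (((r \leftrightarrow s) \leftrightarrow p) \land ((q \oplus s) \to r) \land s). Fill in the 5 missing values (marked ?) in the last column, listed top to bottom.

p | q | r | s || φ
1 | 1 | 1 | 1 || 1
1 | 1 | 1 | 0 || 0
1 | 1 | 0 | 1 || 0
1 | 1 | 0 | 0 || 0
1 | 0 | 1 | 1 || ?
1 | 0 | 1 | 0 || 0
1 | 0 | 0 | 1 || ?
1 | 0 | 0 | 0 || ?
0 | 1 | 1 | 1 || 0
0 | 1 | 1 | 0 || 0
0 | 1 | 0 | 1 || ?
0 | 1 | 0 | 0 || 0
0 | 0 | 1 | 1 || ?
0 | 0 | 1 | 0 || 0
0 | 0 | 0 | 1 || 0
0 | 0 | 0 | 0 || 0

Row p=1, q=0, r=1, s=1: ((r \leftrightarrow s) \leftrightarrow p) = 1, ((q \oplus s) \to r) = 1, so the formula = 1.
Row p=1, q=0, r=0, s=1: ((r \leftrightarrow s) \leftrightarrow p) = 0, ((q \oplus s) \to r) = 0, so the formula = 0.
Row p=1, q=0, r=0, s=0: ((r \leftrightarrow s) \leftrightarrow p) = 1, ((q \oplus s) \to r) = 1, so the formula = 0.
Row p=0, q=1, r=0, s=1: ((r \leftrightarrow s) \leftrightarrow p) = 1, ((q \oplus s) \to r) = 1, so the formula = 1.
Row p=0, q=0, r=1, s=1: ((r \leftrightarrow s) \leftrightarrow p) = 0, ((q \oplus s) \to r) = 1, so the formula = 0.

1, 0, 0, 1, 0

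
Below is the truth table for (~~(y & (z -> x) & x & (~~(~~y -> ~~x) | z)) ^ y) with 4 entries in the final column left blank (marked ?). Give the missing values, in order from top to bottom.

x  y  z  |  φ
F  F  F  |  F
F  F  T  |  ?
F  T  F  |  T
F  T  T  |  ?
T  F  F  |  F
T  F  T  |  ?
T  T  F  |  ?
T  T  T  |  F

Row x=F, y=F, z=T: ~~(y & (z -> x) & x & (~~(~~y -> ~~x) | z)) = F, so the formula = F.
Row x=F, y=T, z=T: ~~(y & (z -> x) & x & (~~(~~y -> ~~x) | z)) = F, so the formula = T.
Row x=T, y=F, z=T: ~~(y & (z -> x) & x & (~~(~~y -> ~~x) | z)) = F, so the formula = F.
Row x=T, y=T, z=F: ~~(y & (z -> x) & x & (~~(~~y -> ~~x) | z)) = T, so the formula = F.

F, T, F, F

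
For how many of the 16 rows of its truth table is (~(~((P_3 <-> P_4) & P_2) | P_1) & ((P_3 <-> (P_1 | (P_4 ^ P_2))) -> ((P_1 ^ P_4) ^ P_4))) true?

2

P_1  P_2  P_3  P_4  |  φ
 0    0    0    0   |  0
 0    0    0    1   |  0
 0    0    1    0   |  0
 0    0    1    1   |  0
 0    1    0    0   |  1
 0    1    0    1   |  0
 0    1    1    0   |  0
 0    1    1    1   |  1
 1    0    0    0   |  0
 1    0    0    1   |  0
 1    0    1    0   |  0
 1    0    1    1   |  0
 1    1    0    0   |  0
 1    1    0    1   |  0
 1    1    1    0   |  0
 1    1    1    1   |  0
The formula is true on 2 of the 16 rows.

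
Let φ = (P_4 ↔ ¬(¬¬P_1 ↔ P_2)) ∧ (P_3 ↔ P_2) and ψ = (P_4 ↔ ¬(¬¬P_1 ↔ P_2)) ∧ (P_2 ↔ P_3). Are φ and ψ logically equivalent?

equivalent

 P_1  |  P_2  |  P_3  |  P_4  ||   φ   |   ψ  
False | False | False | False ||  True |  True
False | False | False |  True || False | False
False | False |  True | False || False | False
False | False |  True |  True || False | False
False |  True | False | False || False | False
False |  True | False |  True || False | False
False |  True |  True | False || False | False
False |  True |  True |  True ||  True |  True
 True | False | False | False || False | False
 True | False | False |  True ||  True |  True
 True | False |  True | False || False | False
 True | False |  True |  True || False | False
 True |  True | False | False || False | False
 True |  True | False |  True || False | False
 True |  True |  True | False ||  True |  True
 True |  True |  True |  True || False | False
The columns for φ and ψ agree on every row, so they are logically equivalent.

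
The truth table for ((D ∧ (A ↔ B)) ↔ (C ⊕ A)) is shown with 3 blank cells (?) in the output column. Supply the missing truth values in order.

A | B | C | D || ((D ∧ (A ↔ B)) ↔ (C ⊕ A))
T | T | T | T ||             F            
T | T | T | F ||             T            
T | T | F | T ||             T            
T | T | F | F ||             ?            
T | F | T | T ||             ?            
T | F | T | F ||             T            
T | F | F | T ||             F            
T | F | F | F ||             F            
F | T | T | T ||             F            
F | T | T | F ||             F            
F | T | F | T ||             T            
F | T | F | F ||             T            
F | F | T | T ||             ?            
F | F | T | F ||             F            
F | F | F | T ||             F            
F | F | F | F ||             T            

Row A=T, B=T, C=F, D=F: (D ∧ (A ↔ B)) = F, (C ⊕ A) = T, so ((D ∧ (A ↔ B)) ↔ (C ⊕ A)) = F.
Row A=T, B=F, C=T, D=T: (D ∧ (A ↔ B)) = F, (C ⊕ A) = F, so ((D ∧ (A ↔ B)) ↔ (C ⊕ A)) = T.
Row A=F, B=F, C=T, D=T: (D ∧ (A ↔ B)) = T, (C ⊕ A) = T, so ((D ∧ (A ↔ B)) ↔ (C ⊕ A)) = T.

F, T, T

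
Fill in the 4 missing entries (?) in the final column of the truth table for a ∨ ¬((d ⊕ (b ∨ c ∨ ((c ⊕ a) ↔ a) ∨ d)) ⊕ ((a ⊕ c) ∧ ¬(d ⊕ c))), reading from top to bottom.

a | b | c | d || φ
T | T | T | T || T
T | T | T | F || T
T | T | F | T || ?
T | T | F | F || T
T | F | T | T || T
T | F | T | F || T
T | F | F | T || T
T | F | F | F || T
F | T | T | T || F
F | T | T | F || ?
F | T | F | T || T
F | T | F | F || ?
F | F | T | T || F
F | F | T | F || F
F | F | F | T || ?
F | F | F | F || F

Row a=T, b=T, c=F, d=T: ¬((d ⊕ (b ∨ c ∨ ((c ⊕ a) ↔ a) ∨ d)) ⊕ ((a ⊕ c) ∧ ¬(d ⊕ c))) = T, so the formula = T.
Row a=F, b=T, c=T, d=F: ¬((d ⊕ (b ∨ c ∨ ((c ⊕ a) ↔ a) ∨ d)) ⊕ ((a ⊕ c) ∧ ¬(d ⊕ c))) = F, so the formula = F.
Row a=F, b=T, c=F, d=F: ¬((d ⊕ (b ∨ c ∨ ((c ⊕ a) ↔ a) ∨ d)) ⊕ ((a ⊕ c) ∧ ¬(d ⊕ c))) = F, so the formula = F.
Row a=F, b=F, c=F, d=T: ¬((d ⊕ (b ∨ c ∨ ((c ⊕ a) ↔ a) ∨ d)) ⊕ ((a ⊕ c) ∧ ¬(d ⊕ c))) = T, so the formula = T.

T, F, F, T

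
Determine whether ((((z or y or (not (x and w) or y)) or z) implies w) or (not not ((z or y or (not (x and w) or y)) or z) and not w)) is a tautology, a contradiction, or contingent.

  x   |   y   |   z   |   w   |   φ  
----- | ----- | ----- | ----- | -----
False | False | False | False |  True
False | False | False |  True |  True
False | False |  True | False |  True
False | False |  True |  True |  True
False |  True | False | False |  True
False |  True | False |  True |  True
False |  True |  True | False |  True
False |  True |  True |  True |  True
 True | False | False | False |  True
 True | False | False |  True |  True
 True | False |  True | False |  True
 True | False |  True |  True |  True
 True |  True | False | False |  True
 True |  True | False |  True |  True
 True |  True |  True | False |  True
 True |  True |  True |  True |  True
Every row is True, so the formula is a tautology.

tautology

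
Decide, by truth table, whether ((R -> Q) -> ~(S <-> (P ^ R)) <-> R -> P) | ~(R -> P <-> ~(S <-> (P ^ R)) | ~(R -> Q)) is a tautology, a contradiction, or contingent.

P | Q | R | S || φ
1 | 1 | 1 | 1 || 1
1 | 1 | 1 | 0 || 1
1 | 1 | 0 | 1 || 1
1 | 1 | 0 | 0 || 1
1 | 0 | 1 | 1 || 1
1 | 0 | 1 | 0 || 1
1 | 0 | 0 | 1 || 1
1 | 0 | 0 | 0 || 1
0 | 1 | 1 | 1 || 1
0 | 1 | 1 | 0 || 1
0 | 1 | 0 | 1 || 1
0 | 1 | 0 | 0 || 1
0 | 0 | 1 | 1 || 1
0 | 0 | 1 | 0 || 1
0 | 0 | 0 | 1 || 1
0 | 0 | 0 | 0 || 1
Every row is 1, so the formula is a tautology.

tautology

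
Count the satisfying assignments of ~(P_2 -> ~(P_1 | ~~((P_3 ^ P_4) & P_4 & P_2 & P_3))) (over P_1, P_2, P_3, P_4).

P_1  P_2  P_3  P_4  |  (P_3 ^ P_4)  (P_2 & P_3)  φ
 F    F    F    F   |       F            F       F
 F    F    F    T   |       T            F       F
 F    F    T    F   |       T            F       F
 F    F    T    T   |       F            F       F
 F    T    F    F   |       F            F       F
 F    T    F    T   |       T            F       F
 F    T    T    F   |       T            T       F
 F    T    T    T   |       F            T       F
 T    F    F    F   |       F            F       F
 T    F    F    T   |       T            F       F
 T    F    T    F   |       T            F       F
 T    F    T    T   |       F            F       F
 T    T    F    F   |       F            F       T
 T    T    F    T   |       T            F       T
 T    T    T    F   |       T            T       T
 T    T    T    T   |       F            T       T
The formula is true on 4 of the 16 rows.

4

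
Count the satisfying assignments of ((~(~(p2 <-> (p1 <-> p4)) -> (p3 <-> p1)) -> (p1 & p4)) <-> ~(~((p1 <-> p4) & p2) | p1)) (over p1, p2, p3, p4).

  p1     p2     p3     p4      (p1 <-> p4)  (p2 <-> (p1 <-> p4))  ~(p2 <-> (p1 <-> p4))  (p3 <-> p1)  (p1 & p4)  ((p1 <-> p4) & p2)  ~((p1 <-> p4) & p2)  (~((p1 <-> p4) & p2) | p1)  ~(~((p1 <-> p4) & p2) | p1)    φ  
 True   True   True   True         True             True                  False              True        True           True                False                    True                        False             False
 True   True   True  False        False            False                   True              True       False          False                 True                    True                        False             False
 True   True  False   True         True             True                  False             False        True           True                False                    True                        False             False
 True   True  False  False        False            False                   True             False       False          False                 True                    True                        False              True
 True  False   True   True         True            False                   True              True        True          False                 True                    True                        False             False
 True  False   True  False        False             True                  False              True       False          False                 True                    True                        False             False
 True  False  False   True         True            False                   True             False        True          False                 True                    True                        False             False
 True  False  False  False        False             True                  False             False       False          False                 True                    True                        False             False
False   True   True   True        False            False                   True             False       False          False                 True                    True                        False              True
False   True   True  False         True             True                  False             False       False           True                False                   False                         True              True
False   True  False   True        False            False                   True              True       False          False                 True                    True                        False             False
False   True  False  False         True             True                  False              True       False           True                False                   False                         True              True
False  False   True   True        False             True                  False             False       False          False                 True                    True                        False             False
False  False   True  False         True            False                   True             False       False          False                 True                    True                        False              True
False  False  False   True        False             True                  False              True       False          False                 True                    True                        False             False
False  False  False  False         True            False                   True              True       False          False                 True                    True                        False             False
The formula is true on 5 of the 16 rows.

5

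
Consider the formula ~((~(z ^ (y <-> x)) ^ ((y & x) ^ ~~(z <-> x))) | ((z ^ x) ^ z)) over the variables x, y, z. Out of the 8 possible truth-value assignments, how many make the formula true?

2

x | y | z || (y <-> x) | (z ^ (y <-> x)) | ~(z ^ (y <-> x)) | (y & x) | (z <-> x) | ~(z <-> x) | ~~(z <-> x) | ((y & x) ^ ~~(z <-> x)) | (z ^ x) | ((z ^ x) ^ z) | φ
T | T | T ||     T     |        F        |        T         |    T    |     T     |     F      |      T      |            F            |    F    |       T       | F
T | T | F ||     T     |        T        |        F         |    T    |     F     |     T      |      F      |            T            |    T    |       T       | F
T | F | T ||     F     |        T        |        F         |    F    |     T     |     F      |      T      |            T            |    F    |       T       | F
T | F | F ||     F     |        F        |        T         |    F    |     F     |     T      |      F      |            F            |    T    |       T       | F
F | T | T ||     F     |        T        |        F         |    F    |     F     |     T      |      F      |            F            |    T    |       F       | T
F | T | F ||     F     |        F        |        T         |    F    |     T     |     F      |      T      |            T            |    F    |       F       | T
F | F | T ||     T     |        F        |        T         |    F    |     F     |     T      |      F      |            F            |    T    |       F       | F
F | F | F ||     T     |        T        |        F         |    F    |     T     |     F      |      T      |            T            |    F    |       F       | F
The formula is true on 2 of the 8 rows.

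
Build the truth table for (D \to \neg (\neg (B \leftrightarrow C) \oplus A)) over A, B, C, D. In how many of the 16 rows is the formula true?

A | B | C | D | (B \leftrightarrow C) | \neg (B \leftrightarrow C) | φ
- | - | - | - | --------------------- | -------------------------- | -
1 | 1 | 1 | 1 |           1           |             0              | 0
1 | 1 | 1 | 0 |           1           |             0              | 1
1 | 1 | 0 | 1 |           0           |             1              | 1
1 | 1 | 0 | 0 |           0           |             1              | 1
1 | 0 | 1 | 1 |           0           |             1              | 1
1 | 0 | 1 | 0 |           0           |             1              | 1
1 | 0 | 0 | 1 |           1           |             0              | 0
1 | 0 | 0 | 0 |           1           |             0              | 1
0 | 1 | 1 | 1 |           1           |             0              | 1
0 | 1 | 1 | 0 |           1           |             0              | 1
0 | 1 | 0 | 1 |           0           |             1              | 0
0 | 1 | 0 | 0 |           0           |             1              | 1
0 | 0 | 1 | 1 |           0           |             1              | 0
0 | 0 | 1 | 0 |           0           |             1              | 1
0 | 0 | 0 | 1 |           1           |             0              | 1
0 | 0 | 0 | 0 |           1           |             0              | 1
The formula is true on 12 of the 16 rows.

12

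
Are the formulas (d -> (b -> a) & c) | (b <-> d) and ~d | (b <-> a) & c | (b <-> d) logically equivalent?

not equivalent

a  b  c  d  |  φ  ψ
T  T  T  T  |  T  T
T  T  T  F  |  T  T
T  T  F  T  |  T  T
T  T  F  F  |  T  T
T  F  T  T  |  T  F
T  F  T  F  |  T  T
T  F  F  T  |  F  F
T  F  F  F  |  T  T
F  T  T  T  |  T  T
F  T  T  F  |  T  T
F  T  F  T  |  T  T
F  T  F  F  |  T  T
F  F  T  T  |  T  T
F  F  T  F  |  T  T
F  F  F  T  |  F  F
F  F  F  F  |  T  T
The columns differ at a=T, b=F, c=T, d=T (φ=T, ψ=F), so they are not equivalent.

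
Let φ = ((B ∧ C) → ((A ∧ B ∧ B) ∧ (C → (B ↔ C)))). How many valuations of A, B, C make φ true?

7

A | B | C | φ
- | - | - | -
1 | 1 | 1 | 1
1 | 1 | 0 | 1
1 | 0 | 1 | 1
1 | 0 | 0 | 1
0 | 1 | 1 | 0
0 | 1 | 0 | 1
0 | 0 | 1 | 1
0 | 0 | 0 | 1
The formula is true on 7 of the 8 rows.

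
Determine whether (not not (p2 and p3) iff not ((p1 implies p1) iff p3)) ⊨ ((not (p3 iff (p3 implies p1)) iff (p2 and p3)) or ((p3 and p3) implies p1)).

p1  p2  p3  |  φ  ψ
F   F   F   |  F  T
F   F   T   |  T  F
F   T   F   |  F  T
F   T   T   |  F  T
T   F   F   |  F  T
T   F   T   |  T  T
T   T   F   |  F  T
T   T   T   |  F  T
At p1=F, p2=F, p3=T we have φ true but ψ false, so φ does not entail ψ.

no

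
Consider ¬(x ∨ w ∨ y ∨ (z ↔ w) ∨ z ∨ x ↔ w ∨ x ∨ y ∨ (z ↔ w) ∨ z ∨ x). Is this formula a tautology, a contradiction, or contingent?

contradiction

x | y | z | w | (x ∨ w) | (z ↔ w) | (y ∨ (z ↔ w) ∨ z) | (w ∨ x) | φ
- | - | - | - | ------- | ------- | ----------------- | ------- | -
F | F | F | F |    F    |    T    |         T         |    F    | F
F | F | F | T |    T    |    F    |         F         |    T    | F
F | F | T | F |    F    |    F    |         T         |    F    | F
F | F | T | T |    T    |    T    |         T         |    T    | F
F | T | F | F |    F    |    T    |         T         |    F    | F
F | T | F | T |    T    |    F    |         T         |    T    | F
F | T | T | F |    F    |    F    |         T         |    F    | F
F | T | T | T |    T    |    T    |         T         |    T    | F
T | F | F | F |    T    |    T    |         T         |    T    | F
T | F | F | T |    T    |    F    |         F         |    T    | F
T | F | T | F |    T    |    F    |         T         |    T    | F
T | F | T | T |    T    |    T    |         T         |    T    | F
T | T | F | F |    T    |    T    |         T         |    T    | F
T | T | F | T |    T    |    F    |         T         |    T    | F
T | T | T | F |    T    |    F    |         T         |    T    | F
T | T | T | T |    T    |    T    |         T         |    T    | F
Every row is F, so the formula is a contradiction.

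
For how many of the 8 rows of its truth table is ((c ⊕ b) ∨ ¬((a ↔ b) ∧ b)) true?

a | b | c | ((c ⊕ b) ∨ ¬((a ↔ b) ∧ b))
- | - | - | --------------------------
F | F | F |             T             
F | F | T |             T             
F | T | F |             T             
F | T | T |             T             
T | F | F |             T             
T | F | T |             T             
T | T | F |             T             
T | T | T |             F             
The formula is true on 7 of the 8 rows.

7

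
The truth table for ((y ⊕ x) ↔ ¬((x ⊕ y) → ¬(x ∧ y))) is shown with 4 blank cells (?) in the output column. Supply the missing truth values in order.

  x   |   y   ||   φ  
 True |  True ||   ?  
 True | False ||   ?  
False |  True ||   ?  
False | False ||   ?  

Row x=True, y=True: (y ⊕ x) = False, ¬((x ⊕ y) → ¬(x ∧ y)) = False, so the formula = True.
Row x=True, y=False: (y ⊕ x) = True, ¬((x ⊕ y) → ¬(x ∧ y)) = False, so the formula = False.
Row x=False, y=True: (y ⊕ x) = True, ¬((x ⊕ y) → ¬(x ∧ y)) = False, so the formula = False.
Row x=False, y=False: (y ⊕ x) = False, ¬((x ⊕ y) → ¬(x ∧ y)) = False, so the formula = True.

True, False, False, True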